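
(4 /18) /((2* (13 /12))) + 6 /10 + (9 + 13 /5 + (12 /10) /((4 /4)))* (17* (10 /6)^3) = 1769233 /1755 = 1008.11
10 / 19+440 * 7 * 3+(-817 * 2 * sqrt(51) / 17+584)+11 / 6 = 1120205 / 114-1634 * sqrt(51) / 17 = 9139.94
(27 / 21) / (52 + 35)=3 / 203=0.01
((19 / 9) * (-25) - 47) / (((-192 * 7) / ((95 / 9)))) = 42655 / 54432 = 0.78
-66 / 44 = -3 / 2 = -1.50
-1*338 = -338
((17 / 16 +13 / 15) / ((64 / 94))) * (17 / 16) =3.01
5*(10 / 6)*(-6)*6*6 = -1800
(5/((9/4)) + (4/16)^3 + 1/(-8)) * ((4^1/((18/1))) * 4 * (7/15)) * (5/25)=8519/48600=0.18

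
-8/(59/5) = -0.68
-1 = -1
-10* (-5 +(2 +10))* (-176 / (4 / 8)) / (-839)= -24640 / 839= -29.37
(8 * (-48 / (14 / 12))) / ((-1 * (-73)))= -2304 / 511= -4.51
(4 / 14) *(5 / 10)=1 / 7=0.14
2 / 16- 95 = -759 / 8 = -94.88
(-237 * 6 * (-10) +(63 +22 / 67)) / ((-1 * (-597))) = 956983 / 39999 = 23.93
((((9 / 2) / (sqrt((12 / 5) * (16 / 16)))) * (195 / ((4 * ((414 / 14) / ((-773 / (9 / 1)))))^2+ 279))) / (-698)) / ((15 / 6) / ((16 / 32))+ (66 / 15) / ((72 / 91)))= -85640843925 * sqrt(15) / 1212541693574686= -0.00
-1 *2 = -2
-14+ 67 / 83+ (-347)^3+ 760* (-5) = -3468216104 / 83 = -41785736.19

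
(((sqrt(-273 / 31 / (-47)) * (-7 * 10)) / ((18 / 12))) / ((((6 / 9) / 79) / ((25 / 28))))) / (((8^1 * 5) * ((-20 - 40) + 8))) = 1975 * sqrt(397761) / 1212224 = 1.03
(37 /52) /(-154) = -37 /8008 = -0.00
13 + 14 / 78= 514 / 39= 13.18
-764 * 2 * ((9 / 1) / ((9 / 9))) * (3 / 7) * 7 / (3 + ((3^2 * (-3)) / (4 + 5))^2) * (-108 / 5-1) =388494 / 5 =77698.80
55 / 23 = 2.39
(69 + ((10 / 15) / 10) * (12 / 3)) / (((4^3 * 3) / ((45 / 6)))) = 2.71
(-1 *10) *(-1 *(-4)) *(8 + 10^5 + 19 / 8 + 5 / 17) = -68007255 / 17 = -4000426.76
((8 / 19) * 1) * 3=24 / 19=1.26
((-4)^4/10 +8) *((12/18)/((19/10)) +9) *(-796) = -23759008/95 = -250094.82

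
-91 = -91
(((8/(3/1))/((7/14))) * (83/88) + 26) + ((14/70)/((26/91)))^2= 104017/3300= 31.52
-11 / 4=-2.75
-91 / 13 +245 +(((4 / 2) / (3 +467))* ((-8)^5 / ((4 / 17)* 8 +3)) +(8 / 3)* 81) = 8298214 / 19505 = 425.44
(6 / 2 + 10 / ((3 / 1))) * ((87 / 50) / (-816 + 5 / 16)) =-4408 / 326275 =-0.01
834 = 834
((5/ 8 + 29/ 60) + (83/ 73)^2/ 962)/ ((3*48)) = 341325457/ 44292942720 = 0.01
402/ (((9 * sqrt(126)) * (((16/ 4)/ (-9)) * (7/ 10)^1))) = -335 * sqrt(14)/ 98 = -12.79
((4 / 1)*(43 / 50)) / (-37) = -86 / 925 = -0.09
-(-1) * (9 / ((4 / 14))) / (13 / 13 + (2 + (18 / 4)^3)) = 0.33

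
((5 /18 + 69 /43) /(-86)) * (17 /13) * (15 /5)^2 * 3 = -74307 /96148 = -0.77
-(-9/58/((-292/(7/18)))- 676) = 22897465/33872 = 676.00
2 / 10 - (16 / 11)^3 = -19149 / 6655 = -2.88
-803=-803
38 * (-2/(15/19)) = -96.27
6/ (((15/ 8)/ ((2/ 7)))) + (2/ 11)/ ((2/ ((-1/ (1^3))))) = 0.82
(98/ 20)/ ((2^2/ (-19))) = -931/ 40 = -23.28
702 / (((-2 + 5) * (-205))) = -234 / 205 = -1.14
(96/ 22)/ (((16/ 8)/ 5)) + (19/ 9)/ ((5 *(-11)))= 5381/ 495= 10.87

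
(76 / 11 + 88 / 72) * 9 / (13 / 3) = 16.89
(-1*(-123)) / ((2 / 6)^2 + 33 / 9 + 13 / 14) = 15498 / 593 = 26.13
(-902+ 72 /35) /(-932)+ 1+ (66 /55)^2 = 277727 /81550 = 3.41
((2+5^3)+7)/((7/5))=670/7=95.71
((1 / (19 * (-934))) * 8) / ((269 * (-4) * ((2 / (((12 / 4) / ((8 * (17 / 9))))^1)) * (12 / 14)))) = 63 / 1298439328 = 0.00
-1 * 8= -8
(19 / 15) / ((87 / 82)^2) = 127756 / 113535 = 1.13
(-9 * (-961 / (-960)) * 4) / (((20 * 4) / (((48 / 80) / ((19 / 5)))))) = -8649 / 121600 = -0.07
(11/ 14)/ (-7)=-11/ 98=-0.11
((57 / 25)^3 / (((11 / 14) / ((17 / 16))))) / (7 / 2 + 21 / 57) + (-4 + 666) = 3205814113 / 4812500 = 666.14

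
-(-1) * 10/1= 10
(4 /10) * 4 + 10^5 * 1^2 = 500008 /5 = 100001.60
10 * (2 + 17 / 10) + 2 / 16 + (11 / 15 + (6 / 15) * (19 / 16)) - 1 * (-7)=136 / 3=45.33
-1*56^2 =-3136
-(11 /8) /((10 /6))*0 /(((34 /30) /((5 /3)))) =0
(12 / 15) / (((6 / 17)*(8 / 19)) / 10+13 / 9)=11628 / 21211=0.55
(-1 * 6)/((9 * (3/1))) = -2/9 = -0.22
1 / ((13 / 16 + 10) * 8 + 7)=2 / 187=0.01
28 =28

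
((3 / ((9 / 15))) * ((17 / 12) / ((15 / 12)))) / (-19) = -17 / 57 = -0.30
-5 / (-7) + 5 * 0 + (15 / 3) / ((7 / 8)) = 45 / 7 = 6.43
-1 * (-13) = 13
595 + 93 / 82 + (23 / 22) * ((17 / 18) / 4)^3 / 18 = 596.13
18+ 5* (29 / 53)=1099 / 53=20.74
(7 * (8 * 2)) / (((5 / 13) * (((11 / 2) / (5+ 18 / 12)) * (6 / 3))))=9464 / 55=172.07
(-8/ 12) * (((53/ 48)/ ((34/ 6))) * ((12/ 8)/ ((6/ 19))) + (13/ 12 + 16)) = -12.01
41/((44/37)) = 1517/44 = 34.48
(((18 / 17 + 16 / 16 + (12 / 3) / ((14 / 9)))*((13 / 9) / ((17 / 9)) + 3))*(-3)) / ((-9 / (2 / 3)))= 70528 / 18207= 3.87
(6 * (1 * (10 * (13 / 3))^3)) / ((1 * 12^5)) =274625 / 139968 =1.96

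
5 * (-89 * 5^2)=-11125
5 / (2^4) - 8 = -123 / 16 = -7.69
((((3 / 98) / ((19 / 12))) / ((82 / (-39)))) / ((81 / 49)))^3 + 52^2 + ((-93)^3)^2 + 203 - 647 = 8257980062654973210680 / 12763686753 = 646990185709.00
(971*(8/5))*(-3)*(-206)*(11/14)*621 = 16396531272/35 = 468472322.06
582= 582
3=3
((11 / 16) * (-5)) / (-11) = 5 / 16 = 0.31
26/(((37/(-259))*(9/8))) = -1456/9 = -161.78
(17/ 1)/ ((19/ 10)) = 170/ 19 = 8.95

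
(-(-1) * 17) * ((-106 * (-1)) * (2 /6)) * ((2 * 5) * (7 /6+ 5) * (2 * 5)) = 3333700 /9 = 370411.11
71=71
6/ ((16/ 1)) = 3/ 8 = 0.38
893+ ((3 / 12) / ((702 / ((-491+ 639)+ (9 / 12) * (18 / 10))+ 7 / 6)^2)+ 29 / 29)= 9884423407215 / 11056312201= 894.01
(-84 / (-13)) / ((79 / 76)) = 6384 / 1027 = 6.22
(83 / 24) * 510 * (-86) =-303365 / 2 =-151682.50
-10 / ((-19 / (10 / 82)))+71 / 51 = 57859 / 39729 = 1.46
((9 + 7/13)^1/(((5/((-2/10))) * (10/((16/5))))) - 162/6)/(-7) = 31481/8125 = 3.87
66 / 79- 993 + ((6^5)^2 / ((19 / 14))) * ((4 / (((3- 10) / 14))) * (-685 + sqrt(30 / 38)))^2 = 38157778215621639819 / 28519- 74223440363520 * sqrt(285) / 361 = 1334506412576108.85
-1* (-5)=5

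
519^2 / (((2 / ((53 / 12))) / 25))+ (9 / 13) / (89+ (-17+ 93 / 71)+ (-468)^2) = 8019491487942429 / 539271512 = 14870971.88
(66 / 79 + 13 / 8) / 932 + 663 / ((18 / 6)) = 130175859 / 589024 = 221.00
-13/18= -0.72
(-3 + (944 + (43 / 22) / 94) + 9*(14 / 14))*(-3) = -5893929 / 2068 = -2850.06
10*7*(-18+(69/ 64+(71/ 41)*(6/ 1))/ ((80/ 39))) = -18234531/ 20992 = -868.64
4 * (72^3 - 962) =1489144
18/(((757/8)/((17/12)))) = 0.27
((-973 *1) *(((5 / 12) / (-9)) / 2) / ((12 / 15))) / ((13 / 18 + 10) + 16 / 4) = 4865 / 2544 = 1.91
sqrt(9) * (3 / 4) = 9 / 4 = 2.25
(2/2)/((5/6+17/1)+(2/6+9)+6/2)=6/181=0.03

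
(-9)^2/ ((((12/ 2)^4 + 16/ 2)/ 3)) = 243/ 1304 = 0.19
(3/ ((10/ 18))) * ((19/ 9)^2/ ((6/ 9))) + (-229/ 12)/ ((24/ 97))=-59081/ 1440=-41.03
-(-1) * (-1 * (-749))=749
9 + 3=12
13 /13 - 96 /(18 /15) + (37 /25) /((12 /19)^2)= -75.29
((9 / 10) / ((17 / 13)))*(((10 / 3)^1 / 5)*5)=39 / 17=2.29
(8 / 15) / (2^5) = 1 / 60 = 0.02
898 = 898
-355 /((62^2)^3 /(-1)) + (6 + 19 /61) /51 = 21868091804245 /176705532901824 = 0.12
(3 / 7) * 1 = 3 / 7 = 0.43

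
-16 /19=-0.84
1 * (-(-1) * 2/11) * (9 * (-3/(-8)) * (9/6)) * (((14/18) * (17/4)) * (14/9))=4.73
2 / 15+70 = 1052 / 15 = 70.13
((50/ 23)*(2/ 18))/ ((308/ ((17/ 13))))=0.00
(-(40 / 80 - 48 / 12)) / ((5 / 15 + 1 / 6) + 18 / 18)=7 / 3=2.33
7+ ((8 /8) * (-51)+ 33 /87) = -1265 /29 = -43.62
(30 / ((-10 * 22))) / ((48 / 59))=-59 / 352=-0.17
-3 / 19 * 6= -18 / 19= -0.95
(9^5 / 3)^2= 387420489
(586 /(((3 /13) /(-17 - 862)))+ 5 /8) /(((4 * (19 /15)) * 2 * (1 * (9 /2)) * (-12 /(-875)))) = -3569196.28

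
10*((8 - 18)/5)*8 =-160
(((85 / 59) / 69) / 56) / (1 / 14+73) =0.00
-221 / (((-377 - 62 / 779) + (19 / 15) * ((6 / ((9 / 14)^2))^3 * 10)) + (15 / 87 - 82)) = -294808686939 / 51098152184476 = -0.01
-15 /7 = -2.14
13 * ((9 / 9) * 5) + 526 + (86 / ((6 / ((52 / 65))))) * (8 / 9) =81161 / 135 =601.19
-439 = -439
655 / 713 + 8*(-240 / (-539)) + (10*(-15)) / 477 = 254583445 / 61104813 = 4.17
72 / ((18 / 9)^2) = 18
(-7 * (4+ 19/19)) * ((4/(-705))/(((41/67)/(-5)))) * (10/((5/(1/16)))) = -2345/11562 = -0.20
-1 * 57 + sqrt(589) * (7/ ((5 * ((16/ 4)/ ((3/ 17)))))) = -57 + 21 * sqrt(589)/ 340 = -55.50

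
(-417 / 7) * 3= -1251 / 7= -178.71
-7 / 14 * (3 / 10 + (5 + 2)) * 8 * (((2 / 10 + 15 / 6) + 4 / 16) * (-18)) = 38763 / 25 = 1550.52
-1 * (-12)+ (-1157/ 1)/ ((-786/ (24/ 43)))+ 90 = 579194/ 5633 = 102.82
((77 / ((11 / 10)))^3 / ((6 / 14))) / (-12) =-600250 / 9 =-66694.44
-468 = -468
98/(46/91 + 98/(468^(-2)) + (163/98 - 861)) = 124852/27344490297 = 0.00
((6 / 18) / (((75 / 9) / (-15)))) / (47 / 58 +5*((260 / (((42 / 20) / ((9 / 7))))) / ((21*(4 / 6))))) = -59682 / 5735605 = -0.01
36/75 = 12/25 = 0.48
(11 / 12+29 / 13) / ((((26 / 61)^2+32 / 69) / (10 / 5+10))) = 58.52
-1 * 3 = -3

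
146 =146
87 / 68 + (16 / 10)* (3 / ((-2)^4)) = 537 / 340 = 1.58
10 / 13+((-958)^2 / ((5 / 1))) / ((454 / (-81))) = -483191396 / 14755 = -32747.64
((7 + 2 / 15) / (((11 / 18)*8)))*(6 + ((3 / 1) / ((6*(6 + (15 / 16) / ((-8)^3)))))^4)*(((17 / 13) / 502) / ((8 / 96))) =0.27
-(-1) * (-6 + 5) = -1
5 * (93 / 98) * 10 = 2325 / 49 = 47.45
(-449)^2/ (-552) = -201601/ 552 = -365.22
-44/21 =-2.10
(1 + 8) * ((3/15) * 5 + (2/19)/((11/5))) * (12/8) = 5913/418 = 14.15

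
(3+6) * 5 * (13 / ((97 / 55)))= 32175 / 97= 331.70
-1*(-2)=2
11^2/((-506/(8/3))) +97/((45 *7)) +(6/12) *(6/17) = -18878/123165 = -0.15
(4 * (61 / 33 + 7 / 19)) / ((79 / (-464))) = -2579840 / 49533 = -52.08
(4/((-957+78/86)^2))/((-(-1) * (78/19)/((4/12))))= 35131/98876497824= 0.00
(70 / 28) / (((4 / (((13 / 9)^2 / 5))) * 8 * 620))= 169 / 3214080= 0.00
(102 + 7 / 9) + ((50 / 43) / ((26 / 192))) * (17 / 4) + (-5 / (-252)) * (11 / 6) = 117744145 / 845208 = 139.31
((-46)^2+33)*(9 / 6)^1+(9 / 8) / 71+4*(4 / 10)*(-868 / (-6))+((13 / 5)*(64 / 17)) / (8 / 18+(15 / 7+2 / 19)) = 1614549607157 / 466819320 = 3458.62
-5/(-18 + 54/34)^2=-1445/77841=-0.02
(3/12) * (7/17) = 7/68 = 0.10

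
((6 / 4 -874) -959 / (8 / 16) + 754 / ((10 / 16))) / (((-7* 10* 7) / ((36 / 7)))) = 20367 / 1225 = 16.63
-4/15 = -0.27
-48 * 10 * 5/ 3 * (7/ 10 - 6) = 4240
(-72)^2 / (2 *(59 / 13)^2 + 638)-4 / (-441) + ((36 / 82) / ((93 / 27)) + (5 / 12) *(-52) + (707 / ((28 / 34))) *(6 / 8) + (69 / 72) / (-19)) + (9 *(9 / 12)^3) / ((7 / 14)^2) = 394299198429301 / 611208098928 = 645.11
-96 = -96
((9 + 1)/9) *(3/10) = 1/3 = 0.33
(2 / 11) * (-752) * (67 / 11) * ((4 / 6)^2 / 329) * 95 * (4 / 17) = -3258880 / 129591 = -25.15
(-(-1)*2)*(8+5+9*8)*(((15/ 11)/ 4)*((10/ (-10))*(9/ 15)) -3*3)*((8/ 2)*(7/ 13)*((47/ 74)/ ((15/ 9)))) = -1284.35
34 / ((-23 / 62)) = -2108 / 23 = -91.65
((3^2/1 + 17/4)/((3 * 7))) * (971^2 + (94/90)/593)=333366185749/560385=594887.77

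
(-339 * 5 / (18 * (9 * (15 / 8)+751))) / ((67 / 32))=-72320 / 1234743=-0.06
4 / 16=1 / 4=0.25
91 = 91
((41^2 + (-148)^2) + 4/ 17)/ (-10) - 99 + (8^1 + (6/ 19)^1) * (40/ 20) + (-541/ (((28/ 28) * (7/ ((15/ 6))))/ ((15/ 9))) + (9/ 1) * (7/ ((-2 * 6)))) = -375529367/ 135660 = -2768.17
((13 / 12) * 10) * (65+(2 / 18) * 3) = 6370 / 9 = 707.78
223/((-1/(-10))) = 2230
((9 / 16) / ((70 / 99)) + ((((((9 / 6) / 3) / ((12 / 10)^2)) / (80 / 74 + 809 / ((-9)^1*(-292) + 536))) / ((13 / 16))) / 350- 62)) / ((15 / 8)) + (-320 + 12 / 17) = -230044948846613 / 653655611700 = -351.94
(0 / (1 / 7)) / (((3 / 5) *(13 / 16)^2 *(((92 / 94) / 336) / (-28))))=0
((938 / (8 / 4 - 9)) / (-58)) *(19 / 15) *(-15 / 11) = -1273 / 319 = -3.99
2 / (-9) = -2 / 9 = -0.22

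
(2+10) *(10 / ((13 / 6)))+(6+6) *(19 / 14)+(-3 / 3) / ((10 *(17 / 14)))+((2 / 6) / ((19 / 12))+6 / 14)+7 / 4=43488163 / 587860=73.98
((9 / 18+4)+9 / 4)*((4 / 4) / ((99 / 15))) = 45 / 44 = 1.02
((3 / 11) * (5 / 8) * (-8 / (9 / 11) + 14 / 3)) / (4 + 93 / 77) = -805 / 4812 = -0.17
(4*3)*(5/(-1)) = -60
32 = 32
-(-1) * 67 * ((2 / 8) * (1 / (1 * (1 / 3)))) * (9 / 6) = 603 / 8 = 75.38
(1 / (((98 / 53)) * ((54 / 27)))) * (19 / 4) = 1007 / 784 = 1.28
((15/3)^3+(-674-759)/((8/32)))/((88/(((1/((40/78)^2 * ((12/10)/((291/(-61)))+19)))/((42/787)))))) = -10333934091/42676480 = -242.15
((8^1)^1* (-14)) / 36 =-28 / 9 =-3.11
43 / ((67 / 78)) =3354 / 67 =50.06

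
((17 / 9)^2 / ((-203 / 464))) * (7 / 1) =-57.09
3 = 3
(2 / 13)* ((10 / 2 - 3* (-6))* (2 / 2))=3.54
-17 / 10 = -1.70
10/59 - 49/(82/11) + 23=80293/4838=16.60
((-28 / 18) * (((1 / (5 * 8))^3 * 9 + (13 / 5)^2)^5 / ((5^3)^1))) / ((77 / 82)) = -621530403522921856371796968209 / 3321888768000000000000000000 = -187.10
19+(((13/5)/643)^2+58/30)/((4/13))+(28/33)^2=292697166382/11256149025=26.00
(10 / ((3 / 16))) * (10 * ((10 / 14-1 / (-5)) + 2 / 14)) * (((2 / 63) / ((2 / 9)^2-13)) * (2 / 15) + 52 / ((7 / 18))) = 3875080448 / 51401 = 75389.20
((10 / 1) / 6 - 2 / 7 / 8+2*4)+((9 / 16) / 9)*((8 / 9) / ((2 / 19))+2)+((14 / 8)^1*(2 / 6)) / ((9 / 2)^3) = 1260253 / 122472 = 10.29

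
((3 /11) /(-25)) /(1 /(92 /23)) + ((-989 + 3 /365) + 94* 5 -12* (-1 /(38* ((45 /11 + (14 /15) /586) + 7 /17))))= -732777368047266 /1411996826075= -518.97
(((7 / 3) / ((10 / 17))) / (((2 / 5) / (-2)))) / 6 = -119 / 36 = -3.31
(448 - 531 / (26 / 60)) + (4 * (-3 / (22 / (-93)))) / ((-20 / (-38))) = -486917 / 715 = -681.00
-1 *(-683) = 683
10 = 10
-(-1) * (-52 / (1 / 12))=-624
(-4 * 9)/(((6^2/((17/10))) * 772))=-17/7720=-0.00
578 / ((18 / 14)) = 4046 / 9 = 449.56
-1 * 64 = -64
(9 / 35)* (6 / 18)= 3 / 35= 0.09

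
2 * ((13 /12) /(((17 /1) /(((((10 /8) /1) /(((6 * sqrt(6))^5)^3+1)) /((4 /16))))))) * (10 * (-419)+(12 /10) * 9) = 135824 /5301227514236492681687258182006603725 - 5959128767557363826688 * sqrt(6) /1767075838078830893895752727335534575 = -0.00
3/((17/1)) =3/17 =0.18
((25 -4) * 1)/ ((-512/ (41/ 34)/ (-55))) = 47355/ 17408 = 2.72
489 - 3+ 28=514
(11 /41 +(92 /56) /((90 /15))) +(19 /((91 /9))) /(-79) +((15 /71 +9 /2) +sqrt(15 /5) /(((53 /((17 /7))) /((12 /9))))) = 68 * sqrt(3) /1113 +1313285153 /251126148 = 5.34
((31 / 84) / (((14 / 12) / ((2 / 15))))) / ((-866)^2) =31 / 551217660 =0.00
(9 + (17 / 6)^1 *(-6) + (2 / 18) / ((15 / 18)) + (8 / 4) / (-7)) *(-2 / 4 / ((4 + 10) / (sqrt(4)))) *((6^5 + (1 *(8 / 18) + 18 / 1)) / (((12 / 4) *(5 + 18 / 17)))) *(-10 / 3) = -1020822800 / 1226421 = -832.36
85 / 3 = 28.33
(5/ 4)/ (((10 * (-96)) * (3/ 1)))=-1/ 2304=-0.00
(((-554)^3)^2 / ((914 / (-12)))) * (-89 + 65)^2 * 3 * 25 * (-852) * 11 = 70230517003111422269030400 / 457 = 153677280094335716124793.00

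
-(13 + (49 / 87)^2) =-100798 / 7569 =-13.32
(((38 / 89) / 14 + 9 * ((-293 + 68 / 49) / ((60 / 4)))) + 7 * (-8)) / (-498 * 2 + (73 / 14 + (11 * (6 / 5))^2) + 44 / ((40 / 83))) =0.32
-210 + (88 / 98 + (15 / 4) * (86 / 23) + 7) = -188.08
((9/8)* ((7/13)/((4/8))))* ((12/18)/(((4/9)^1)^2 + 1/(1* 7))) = 11907/5018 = 2.37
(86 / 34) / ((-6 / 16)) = -344 / 51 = -6.75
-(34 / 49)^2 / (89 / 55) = -63580 / 213689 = -0.30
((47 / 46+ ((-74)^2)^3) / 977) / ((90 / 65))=32731827041953 / 269652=121385441.39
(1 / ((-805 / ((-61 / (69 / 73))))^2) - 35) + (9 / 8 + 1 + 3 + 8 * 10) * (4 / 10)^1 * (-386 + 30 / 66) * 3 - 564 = -5427653931959719 / 135750869100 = -39982.46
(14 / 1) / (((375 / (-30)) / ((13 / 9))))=-364 / 225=-1.62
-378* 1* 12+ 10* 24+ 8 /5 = -21472 /5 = -4294.40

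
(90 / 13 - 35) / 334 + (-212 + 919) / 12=1532707 / 26052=58.83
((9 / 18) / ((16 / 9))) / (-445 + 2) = -9 / 14176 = -0.00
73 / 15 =4.87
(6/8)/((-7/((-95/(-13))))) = -285/364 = -0.78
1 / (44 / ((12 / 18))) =1 / 66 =0.02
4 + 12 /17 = 80 /17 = 4.71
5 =5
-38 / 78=-19 / 39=-0.49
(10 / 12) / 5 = 1 / 6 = 0.17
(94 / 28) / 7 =47 / 98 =0.48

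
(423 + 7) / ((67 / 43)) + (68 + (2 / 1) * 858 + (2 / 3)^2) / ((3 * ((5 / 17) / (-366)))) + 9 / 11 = -4907828119 / 6633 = -739910.77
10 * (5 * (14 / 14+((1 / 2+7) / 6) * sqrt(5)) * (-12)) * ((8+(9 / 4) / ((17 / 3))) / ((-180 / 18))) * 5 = 42825 / 17+214125 * sqrt(5) / 68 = 9560.27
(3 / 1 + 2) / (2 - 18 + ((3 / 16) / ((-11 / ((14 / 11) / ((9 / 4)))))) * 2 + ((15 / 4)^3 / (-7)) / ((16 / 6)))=-1300992 / 4903267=-0.27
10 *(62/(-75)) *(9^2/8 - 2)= -403/6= -67.17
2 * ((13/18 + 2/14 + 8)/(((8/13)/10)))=72605/252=288.12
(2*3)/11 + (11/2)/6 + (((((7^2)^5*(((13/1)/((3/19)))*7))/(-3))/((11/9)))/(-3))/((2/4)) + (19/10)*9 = 591999643427/20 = 29599982171.35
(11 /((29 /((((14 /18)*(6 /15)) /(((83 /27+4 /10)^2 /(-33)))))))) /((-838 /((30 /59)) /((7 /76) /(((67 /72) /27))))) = 2143478700 /4096774329773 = 0.00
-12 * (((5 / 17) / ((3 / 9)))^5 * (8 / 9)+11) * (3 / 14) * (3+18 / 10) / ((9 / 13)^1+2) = -91503886032 / 1739324825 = -52.61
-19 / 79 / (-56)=19 / 4424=0.00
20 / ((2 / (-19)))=-190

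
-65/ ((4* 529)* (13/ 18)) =-45/ 1058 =-0.04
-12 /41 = -0.29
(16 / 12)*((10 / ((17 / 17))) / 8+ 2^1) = 4.33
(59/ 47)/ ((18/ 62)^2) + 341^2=442738466/ 3807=116295.89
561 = 561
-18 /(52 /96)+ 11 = -289 /13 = -22.23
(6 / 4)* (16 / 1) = 24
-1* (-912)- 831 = 81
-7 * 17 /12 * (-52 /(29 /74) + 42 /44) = 10001593 /7656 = 1306.37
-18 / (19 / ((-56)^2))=-56448 / 19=-2970.95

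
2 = 2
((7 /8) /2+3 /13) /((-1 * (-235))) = 139 /48880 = 0.00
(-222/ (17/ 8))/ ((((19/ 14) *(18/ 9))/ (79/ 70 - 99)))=357864/ 95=3766.99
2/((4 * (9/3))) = 0.17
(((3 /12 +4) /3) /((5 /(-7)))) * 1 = -1.98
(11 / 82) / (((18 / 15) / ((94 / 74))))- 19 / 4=-20971 / 4551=-4.61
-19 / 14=-1.36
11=11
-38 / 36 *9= -19 / 2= -9.50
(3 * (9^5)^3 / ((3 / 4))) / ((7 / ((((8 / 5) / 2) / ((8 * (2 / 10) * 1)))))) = 411782264189298 / 7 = 58826037741328.29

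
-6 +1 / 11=-65 / 11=-5.91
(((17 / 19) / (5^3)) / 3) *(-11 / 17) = -11 / 7125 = -0.00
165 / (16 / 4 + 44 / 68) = 2805 / 79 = 35.51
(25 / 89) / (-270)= -5 / 4806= -0.00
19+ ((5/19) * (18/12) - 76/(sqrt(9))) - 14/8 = -1753/228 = -7.69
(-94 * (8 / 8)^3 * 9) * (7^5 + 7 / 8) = -14219462.25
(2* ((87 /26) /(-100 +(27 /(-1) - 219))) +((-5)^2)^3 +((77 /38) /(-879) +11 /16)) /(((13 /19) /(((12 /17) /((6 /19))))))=178420210728421 /3495107928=51048.56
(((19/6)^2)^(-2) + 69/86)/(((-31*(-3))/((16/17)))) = 24276280/2953204181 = 0.01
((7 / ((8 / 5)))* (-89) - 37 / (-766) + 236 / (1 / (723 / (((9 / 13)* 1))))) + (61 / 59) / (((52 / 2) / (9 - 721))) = 1734682396675 / 7050264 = 246045.03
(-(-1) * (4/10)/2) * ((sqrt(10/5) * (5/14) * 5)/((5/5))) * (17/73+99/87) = 7255 * sqrt(2)/14819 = 0.69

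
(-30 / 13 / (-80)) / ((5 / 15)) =9 / 104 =0.09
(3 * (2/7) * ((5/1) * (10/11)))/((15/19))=4.94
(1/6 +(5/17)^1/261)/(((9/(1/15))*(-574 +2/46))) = -34247/15814665990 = -0.00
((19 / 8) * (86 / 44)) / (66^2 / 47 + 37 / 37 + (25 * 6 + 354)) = 38399 / 4944016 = 0.01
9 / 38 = 0.24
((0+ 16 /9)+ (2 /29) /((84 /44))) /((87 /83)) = 275062 /158949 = 1.73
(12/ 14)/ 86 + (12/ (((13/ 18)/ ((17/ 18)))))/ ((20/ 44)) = 675639/ 19565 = 34.53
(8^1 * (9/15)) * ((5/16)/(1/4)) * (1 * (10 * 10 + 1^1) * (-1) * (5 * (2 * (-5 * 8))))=242400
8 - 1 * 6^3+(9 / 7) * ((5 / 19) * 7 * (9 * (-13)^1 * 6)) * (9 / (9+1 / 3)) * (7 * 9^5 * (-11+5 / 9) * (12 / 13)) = 121391749268 / 19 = 6389039435.16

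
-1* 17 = -17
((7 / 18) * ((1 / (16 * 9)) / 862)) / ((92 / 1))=7 / 205555968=0.00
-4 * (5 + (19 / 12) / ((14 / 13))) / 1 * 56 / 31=-4348 / 93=-46.75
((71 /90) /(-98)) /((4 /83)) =-5893 /35280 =-0.17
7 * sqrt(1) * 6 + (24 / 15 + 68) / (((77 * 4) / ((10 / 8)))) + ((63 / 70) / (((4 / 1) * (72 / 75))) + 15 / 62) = 6532173 / 152768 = 42.76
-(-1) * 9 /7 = 1.29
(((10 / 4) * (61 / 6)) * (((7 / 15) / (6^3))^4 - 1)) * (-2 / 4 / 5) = 6722175951213539 / 2644790538240000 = 2.54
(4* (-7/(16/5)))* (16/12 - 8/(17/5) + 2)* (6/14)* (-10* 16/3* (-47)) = -470000/51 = -9215.69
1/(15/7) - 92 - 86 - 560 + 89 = -9728/15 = -648.53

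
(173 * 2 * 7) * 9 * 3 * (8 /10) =52315.20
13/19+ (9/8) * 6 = 565/76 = 7.43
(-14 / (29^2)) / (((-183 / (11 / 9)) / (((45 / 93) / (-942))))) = -385 / 6741413109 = -0.00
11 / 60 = 0.18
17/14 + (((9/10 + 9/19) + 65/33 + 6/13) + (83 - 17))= 20260714/285285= 71.02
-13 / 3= -4.33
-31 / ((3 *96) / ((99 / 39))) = -341 / 1248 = -0.27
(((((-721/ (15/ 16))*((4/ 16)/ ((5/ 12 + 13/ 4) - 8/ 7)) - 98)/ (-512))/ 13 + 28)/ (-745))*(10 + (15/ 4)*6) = -24716839/ 20216320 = -1.22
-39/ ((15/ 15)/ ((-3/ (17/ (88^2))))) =906048/ 17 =53296.94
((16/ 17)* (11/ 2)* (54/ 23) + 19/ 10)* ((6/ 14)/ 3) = 54949/ 27370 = 2.01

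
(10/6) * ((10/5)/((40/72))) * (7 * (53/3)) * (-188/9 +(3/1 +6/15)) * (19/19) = -583954/45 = -12976.76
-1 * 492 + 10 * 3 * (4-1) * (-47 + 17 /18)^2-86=3425801 /18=190322.28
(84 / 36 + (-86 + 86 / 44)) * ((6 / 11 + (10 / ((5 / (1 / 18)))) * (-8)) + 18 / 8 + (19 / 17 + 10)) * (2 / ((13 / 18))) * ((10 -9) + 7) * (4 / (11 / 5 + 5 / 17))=-9457056940 / 250107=-37812.04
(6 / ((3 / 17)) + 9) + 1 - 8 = 36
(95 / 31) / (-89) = -0.03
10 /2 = 5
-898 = -898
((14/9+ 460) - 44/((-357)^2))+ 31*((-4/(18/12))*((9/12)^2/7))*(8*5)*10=-93275150/42483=-2195.59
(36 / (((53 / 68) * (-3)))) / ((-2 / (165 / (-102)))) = -660 / 53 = -12.45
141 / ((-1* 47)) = -3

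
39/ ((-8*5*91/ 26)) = -39/ 140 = -0.28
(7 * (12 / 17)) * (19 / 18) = 266 / 51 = 5.22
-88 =-88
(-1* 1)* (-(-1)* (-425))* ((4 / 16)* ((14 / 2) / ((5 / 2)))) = 595 / 2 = 297.50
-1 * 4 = -4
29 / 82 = 0.35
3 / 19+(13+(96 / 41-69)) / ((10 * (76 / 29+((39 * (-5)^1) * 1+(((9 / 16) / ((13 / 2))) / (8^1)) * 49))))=670214537 / 3605943481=0.19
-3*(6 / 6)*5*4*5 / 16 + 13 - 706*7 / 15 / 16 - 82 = -13001 / 120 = -108.34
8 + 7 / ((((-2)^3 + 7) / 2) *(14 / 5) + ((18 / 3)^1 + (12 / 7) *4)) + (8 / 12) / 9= 94033 / 10827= 8.69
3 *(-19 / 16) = -3.56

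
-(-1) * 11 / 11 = 1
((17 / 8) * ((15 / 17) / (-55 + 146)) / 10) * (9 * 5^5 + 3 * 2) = 84393 / 1456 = 57.96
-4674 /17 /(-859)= 0.32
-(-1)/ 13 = 1/ 13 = 0.08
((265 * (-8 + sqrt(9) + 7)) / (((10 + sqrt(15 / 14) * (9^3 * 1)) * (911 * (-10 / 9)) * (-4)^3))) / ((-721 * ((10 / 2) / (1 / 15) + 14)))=477 / 212993143630256- 347733 * sqrt(210) / 29819040108235840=-0.00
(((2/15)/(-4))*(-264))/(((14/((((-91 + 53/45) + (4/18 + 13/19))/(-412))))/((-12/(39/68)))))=-12636712/4452175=-2.84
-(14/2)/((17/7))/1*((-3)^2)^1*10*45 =-198450/17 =-11673.53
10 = 10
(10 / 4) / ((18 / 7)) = 0.97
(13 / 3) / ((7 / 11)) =143 / 21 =6.81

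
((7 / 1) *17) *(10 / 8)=595 / 4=148.75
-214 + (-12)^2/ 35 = -7346/ 35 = -209.89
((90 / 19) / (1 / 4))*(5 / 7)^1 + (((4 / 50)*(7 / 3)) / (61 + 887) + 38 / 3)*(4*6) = 250228324 / 788025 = 317.54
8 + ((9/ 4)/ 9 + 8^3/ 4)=545/ 4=136.25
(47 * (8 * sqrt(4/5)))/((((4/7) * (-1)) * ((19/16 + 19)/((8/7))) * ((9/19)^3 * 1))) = -8687104 * sqrt(5)/61965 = -313.48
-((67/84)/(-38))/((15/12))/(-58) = -67/231420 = -0.00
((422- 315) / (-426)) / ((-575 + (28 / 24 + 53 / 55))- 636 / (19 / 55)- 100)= 111815 / 1119122803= 0.00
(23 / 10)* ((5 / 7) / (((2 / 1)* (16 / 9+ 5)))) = 207 / 1708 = 0.12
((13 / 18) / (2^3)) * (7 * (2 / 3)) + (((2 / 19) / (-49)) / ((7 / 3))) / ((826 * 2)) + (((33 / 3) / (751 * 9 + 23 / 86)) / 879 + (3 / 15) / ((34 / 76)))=0.87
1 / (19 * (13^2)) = 0.00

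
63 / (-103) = -63 / 103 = -0.61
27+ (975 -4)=998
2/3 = 0.67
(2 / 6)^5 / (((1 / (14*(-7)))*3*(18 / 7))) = -343 / 6561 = -0.05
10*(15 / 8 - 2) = -5 / 4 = -1.25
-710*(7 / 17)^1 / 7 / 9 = -710 / 153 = -4.64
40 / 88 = 5 / 11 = 0.45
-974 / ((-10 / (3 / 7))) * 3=4383 / 35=125.23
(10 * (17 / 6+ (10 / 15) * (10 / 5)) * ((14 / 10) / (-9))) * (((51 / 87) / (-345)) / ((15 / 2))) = 238 / 162081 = 0.00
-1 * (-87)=87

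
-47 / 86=-0.55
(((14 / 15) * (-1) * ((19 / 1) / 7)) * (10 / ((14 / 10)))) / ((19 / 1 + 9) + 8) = -95 / 189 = -0.50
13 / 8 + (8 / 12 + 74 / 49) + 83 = 102079 / 1176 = 86.80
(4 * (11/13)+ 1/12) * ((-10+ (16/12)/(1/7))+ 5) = 541/36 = 15.03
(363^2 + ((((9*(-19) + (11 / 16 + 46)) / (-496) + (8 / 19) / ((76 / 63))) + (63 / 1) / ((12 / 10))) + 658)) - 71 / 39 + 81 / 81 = 132479.28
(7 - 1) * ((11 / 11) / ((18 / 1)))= 1 / 3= 0.33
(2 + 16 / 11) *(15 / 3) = 190 / 11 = 17.27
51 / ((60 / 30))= 25.50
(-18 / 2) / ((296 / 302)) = -1359 / 148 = -9.18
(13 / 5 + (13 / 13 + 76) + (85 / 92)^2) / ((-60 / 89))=-303026933 / 2539200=-119.34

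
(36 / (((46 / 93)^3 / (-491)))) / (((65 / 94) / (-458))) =76513167827658 / 790855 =96747403.54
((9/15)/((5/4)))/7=12/175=0.07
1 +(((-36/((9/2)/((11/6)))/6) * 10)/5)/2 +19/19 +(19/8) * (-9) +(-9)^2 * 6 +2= 33565/72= 466.18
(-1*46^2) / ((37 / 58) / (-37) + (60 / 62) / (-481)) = 109903.14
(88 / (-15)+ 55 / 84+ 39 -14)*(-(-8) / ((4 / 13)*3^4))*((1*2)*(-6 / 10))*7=-108043 / 2025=-53.35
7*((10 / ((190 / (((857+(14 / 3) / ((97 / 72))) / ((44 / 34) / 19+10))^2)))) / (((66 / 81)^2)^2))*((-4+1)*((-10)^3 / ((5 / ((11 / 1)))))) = 40292295.06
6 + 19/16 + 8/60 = 1757/240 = 7.32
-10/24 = -5/12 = -0.42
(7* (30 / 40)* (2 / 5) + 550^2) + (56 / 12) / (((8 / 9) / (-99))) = 6039647 / 20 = 301982.35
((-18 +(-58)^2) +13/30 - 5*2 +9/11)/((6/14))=7709051/990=7786.92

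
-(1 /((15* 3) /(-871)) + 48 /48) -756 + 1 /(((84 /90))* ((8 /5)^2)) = -29724949 /40320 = -737.23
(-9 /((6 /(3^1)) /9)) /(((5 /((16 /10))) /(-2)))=648 /25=25.92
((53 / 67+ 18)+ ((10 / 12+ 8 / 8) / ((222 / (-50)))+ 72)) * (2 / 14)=4032853 / 312354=12.91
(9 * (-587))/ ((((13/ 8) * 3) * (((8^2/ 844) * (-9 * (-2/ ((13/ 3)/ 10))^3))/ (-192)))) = 20931833/ 6750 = 3101.01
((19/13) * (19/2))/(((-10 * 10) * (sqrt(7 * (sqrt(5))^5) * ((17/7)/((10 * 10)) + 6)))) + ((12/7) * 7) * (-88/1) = -1056 -361 * 5^(3/4) * sqrt(7)/2741050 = -1056.00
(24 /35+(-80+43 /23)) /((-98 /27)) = 1683261 /78890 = 21.34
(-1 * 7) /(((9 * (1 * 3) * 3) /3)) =-7 /27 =-0.26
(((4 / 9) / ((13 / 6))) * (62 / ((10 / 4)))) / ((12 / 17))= 4216 / 585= 7.21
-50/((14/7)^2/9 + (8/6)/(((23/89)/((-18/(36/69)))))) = 225/799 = 0.28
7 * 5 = 35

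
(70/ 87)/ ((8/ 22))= 385/ 174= 2.21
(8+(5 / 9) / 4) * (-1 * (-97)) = 28421 / 36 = 789.47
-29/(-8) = 29/8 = 3.62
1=1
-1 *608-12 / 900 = -45601 / 75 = -608.01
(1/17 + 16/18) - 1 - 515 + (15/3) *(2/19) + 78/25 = -37166429/72675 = -511.41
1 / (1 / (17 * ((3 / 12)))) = 17 / 4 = 4.25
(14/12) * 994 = 1159.67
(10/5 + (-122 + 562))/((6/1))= 221/3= 73.67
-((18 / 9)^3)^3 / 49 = -512 / 49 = -10.45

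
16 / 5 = 3.20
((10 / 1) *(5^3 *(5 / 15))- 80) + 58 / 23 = 23404 / 69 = 339.19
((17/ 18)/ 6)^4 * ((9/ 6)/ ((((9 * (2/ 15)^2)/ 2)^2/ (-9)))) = -52200625/ 40310784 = -1.29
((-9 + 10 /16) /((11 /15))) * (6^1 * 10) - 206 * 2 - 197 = -28473 /22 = -1294.23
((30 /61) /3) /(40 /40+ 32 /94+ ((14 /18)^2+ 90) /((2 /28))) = 7614 /58976813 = 0.00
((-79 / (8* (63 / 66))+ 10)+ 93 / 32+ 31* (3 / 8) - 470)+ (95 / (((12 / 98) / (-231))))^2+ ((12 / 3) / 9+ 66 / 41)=2654820778079431 / 82656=32118911852.49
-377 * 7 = -2639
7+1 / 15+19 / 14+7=3239 / 210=15.42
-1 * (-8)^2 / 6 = -32 / 3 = -10.67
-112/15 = -7.47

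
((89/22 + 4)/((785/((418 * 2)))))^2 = 45239076/616225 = 73.41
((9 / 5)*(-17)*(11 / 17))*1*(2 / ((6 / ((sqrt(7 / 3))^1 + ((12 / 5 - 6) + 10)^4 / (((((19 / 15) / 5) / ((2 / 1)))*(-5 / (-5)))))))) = -207618048 / 2375 - 11*sqrt(21) / 5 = -87428.21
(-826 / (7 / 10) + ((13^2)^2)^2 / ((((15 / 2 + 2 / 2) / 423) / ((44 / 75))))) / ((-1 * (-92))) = 2530396571167 / 9775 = 258864099.35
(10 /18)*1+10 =95 /9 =10.56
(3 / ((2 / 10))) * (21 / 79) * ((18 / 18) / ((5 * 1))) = 63 / 79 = 0.80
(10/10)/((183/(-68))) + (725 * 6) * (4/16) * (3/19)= 1191491/6954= 171.34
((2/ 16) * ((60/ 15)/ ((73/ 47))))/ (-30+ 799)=47/ 112274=0.00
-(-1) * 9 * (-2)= -18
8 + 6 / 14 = 59 / 7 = 8.43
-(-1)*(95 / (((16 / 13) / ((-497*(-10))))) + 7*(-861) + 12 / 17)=51352999 / 136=377595.58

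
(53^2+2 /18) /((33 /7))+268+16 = 261322 /297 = 879.87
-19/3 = -6.33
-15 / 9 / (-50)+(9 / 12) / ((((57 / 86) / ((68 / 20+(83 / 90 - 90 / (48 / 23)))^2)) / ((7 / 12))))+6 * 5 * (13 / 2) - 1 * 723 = 27533458381 / 59097600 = 465.90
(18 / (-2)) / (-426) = 3 / 142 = 0.02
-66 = -66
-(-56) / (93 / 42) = 784 / 31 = 25.29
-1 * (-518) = 518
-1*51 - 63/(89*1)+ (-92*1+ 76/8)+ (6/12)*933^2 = 38724816/89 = 435110.29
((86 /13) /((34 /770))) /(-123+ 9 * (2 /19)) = -629090 /512499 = -1.23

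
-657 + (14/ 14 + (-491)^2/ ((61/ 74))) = 17799978/ 61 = 291802.92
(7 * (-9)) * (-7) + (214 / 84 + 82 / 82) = 18671 / 42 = 444.55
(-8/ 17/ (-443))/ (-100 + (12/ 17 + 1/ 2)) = -16/ 1488037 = -0.00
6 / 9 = 2 / 3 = 0.67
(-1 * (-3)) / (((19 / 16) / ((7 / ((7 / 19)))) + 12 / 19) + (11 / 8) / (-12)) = 5472 / 1057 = 5.18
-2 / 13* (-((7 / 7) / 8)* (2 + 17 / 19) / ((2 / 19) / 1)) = 55 / 104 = 0.53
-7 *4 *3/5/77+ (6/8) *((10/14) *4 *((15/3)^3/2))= 102957/770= 133.71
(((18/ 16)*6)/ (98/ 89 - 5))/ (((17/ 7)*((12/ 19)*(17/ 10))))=-0.66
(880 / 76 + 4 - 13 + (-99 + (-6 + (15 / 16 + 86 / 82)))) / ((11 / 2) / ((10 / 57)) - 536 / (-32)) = -6259095 / 2997592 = -2.09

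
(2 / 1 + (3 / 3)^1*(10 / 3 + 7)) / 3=37 / 9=4.11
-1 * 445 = -445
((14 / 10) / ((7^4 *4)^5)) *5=1 / 11672468669822098432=0.00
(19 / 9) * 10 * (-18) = -380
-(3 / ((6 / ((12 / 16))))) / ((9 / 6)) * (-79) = 79 / 4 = 19.75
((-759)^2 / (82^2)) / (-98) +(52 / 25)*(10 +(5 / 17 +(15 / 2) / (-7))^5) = 7756363542013207 / 401146050229190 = 19.34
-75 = -75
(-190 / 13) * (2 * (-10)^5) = 38000000 / 13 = 2923076.92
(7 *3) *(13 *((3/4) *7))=5733/4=1433.25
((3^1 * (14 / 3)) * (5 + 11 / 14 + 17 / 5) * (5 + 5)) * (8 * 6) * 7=432096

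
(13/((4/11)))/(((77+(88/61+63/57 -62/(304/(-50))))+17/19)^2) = 768356732/176573922849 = 0.00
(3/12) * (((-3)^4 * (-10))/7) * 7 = -405/2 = -202.50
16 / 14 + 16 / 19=264 / 133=1.98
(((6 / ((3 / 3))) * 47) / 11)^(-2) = 121 / 79524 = 0.00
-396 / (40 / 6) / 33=-9 / 5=-1.80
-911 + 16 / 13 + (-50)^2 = 20673 / 13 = 1590.23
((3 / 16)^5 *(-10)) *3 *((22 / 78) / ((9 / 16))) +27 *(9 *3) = 729.00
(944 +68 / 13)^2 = 901039.05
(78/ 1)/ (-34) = -39/ 17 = -2.29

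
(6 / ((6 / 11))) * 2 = 22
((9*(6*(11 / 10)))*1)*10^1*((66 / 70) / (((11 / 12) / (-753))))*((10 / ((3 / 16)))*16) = -392585801.14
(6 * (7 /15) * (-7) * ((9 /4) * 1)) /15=-147 /50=-2.94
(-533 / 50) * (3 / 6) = -533 / 100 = -5.33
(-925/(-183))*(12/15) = 740/183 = 4.04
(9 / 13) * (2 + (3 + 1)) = 54 / 13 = 4.15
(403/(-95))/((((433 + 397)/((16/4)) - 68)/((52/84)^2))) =-4394/377055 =-0.01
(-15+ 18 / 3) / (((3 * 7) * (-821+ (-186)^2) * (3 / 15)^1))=-3 / 47285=-0.00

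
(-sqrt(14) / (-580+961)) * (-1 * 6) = 2 * sqrt(14) / 127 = 0.06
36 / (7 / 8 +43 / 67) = 23.73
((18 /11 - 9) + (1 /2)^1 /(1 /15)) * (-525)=-1575 /22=-71.59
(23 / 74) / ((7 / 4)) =46 / 259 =0.18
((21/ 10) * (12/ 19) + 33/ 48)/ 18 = 3061/ 27360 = 0.11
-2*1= -2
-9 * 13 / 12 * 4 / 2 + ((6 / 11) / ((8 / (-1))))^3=-1661115 / 85184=-19.50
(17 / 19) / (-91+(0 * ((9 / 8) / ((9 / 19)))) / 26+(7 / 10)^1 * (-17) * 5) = -34 / 5719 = -0.01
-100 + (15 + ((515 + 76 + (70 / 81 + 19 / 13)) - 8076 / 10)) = -1575679 / 5265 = -299.27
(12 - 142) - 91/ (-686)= -129.87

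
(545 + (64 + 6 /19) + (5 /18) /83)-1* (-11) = 17608379 /28386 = 620.32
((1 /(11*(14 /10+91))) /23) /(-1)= -0.00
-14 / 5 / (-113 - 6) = 2 / 85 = 0.02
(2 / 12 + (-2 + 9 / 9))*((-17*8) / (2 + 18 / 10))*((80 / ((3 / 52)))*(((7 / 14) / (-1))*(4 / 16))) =-884000 / 171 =-5169.59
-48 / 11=-4.36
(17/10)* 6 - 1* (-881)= 4456/5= 891.20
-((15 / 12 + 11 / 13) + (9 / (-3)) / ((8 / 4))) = -0.60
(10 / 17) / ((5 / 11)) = 1.29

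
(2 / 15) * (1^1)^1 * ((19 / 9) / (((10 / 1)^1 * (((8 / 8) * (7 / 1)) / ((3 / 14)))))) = 19 / 22050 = 0.00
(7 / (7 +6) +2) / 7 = 33 / 91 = 0.36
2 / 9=0.22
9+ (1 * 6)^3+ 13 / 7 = 1588 / 7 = 226.86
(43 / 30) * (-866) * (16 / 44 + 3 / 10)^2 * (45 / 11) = -297661953 / 133100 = -2236.38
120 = 120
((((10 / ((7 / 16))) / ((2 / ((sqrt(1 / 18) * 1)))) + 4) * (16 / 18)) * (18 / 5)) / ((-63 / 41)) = -2624 / 315-5248 * sqrt(2) / 1323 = -13.94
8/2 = 4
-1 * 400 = -400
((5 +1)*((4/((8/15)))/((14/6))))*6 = 810/7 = 115.71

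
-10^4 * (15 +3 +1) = -190000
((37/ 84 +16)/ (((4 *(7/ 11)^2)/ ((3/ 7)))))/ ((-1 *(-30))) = 167101/ 1152480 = 0.14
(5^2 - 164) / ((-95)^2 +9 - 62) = -139 / 8972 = -0.02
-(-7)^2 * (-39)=1911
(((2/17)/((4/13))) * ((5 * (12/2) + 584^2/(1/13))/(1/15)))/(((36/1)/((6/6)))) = 144097135/204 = 706358.50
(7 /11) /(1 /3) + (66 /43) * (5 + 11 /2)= 18.03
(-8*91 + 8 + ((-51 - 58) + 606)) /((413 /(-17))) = 3791 /413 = 9.18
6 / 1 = 6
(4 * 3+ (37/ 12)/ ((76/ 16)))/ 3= 4.22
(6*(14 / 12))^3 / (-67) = -343 / 67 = -5.12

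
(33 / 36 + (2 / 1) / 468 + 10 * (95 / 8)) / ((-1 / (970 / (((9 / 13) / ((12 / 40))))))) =-2716291 / 54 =-50301.69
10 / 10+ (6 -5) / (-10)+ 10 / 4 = 17 / 5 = 3.40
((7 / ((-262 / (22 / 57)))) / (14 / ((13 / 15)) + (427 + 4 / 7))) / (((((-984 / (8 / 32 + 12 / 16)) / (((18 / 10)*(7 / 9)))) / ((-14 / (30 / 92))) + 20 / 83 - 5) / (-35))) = 4588092509 / 65499126349341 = 0.00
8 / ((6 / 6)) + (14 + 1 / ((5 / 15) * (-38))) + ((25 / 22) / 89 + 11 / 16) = 6732467 / 297616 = 22.62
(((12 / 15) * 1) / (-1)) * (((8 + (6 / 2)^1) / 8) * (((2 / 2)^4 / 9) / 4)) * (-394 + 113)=3091 / 360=8.59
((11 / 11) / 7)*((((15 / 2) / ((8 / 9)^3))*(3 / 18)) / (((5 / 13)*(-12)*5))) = -3159 / 286720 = -0.01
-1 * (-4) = 4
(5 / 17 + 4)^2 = 5329 / 289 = 18.44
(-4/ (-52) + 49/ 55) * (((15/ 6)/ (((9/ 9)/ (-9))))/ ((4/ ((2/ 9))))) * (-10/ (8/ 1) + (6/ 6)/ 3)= 173/ 156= 1.11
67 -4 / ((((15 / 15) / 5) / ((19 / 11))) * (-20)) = 756 / 11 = 68.73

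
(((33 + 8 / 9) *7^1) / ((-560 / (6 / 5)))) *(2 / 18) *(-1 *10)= 0.56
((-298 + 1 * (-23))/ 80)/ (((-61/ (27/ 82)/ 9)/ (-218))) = -42.49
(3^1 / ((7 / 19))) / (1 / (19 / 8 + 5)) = 3363 / 56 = 60.05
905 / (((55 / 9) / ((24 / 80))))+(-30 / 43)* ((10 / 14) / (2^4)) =5879823 / 132440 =44.40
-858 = -858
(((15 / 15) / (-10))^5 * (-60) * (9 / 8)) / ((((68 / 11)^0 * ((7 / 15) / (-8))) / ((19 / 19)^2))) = -81 / 7000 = -0.01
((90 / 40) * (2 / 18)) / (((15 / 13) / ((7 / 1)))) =91 / 60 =1.52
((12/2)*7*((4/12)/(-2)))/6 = -7/6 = -1.17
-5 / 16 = -0.31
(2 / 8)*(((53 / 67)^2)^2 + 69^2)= 47973688781 / 40302242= 1190.35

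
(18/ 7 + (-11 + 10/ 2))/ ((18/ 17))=-68/ 21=-3.24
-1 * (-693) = 693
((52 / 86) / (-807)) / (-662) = 13 / 11486031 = 0.00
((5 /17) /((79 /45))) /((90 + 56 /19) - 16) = 4275 /1963466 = 0.00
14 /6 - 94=-275 /3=-91.67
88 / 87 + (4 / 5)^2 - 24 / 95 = 57808 / 41325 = 1.40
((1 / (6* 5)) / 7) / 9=1 / 1890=0.00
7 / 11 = 0.64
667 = 667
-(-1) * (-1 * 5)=-5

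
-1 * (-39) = 39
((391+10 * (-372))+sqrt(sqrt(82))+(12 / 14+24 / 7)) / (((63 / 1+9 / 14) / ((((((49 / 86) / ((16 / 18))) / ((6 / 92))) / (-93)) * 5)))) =131143355 / 4750812 - 39445 * 82^(1 / 4) / 4750812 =27.58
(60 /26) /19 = 30 /247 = 0.12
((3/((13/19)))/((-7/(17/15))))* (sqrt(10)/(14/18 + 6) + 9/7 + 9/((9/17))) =-13.31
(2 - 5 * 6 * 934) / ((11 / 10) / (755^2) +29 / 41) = -6548093784500 / 165307701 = -39611.55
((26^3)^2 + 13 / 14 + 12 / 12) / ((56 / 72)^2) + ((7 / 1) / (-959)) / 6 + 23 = 510656717.13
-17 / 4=-4.25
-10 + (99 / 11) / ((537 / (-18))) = -10.30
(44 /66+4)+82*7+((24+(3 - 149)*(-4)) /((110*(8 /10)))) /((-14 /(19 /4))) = 576.32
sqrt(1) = 1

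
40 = 40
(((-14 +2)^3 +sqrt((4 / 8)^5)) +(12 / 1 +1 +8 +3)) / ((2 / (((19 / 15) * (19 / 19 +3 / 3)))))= -10792 / 5 +19 * sqrt(2) / 120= -2158.18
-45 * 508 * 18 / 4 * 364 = -37444680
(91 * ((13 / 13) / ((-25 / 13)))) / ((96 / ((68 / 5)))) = -20111 / 3000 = -6.70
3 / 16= 0.19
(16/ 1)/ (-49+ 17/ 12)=-192/ 571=-0.34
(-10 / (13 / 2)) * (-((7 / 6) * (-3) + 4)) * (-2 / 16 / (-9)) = 5 / 468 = 0.01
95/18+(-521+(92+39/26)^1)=-3800/9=-422.22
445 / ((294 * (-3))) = -445 / 882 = -0.50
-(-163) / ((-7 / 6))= -978 / 7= -139.71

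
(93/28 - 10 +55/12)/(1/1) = -44/21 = -2.10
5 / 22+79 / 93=1.08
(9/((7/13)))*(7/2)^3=5733/8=716.62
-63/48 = -21/16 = -1.31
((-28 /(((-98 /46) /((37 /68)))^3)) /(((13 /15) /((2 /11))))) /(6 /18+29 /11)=27733277295 /841581885872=0.03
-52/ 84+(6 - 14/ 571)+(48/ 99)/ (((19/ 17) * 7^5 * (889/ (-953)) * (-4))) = 28653120645113/ 5349283438191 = 5.36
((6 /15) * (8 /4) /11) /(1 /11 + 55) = 2 /1515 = 0.00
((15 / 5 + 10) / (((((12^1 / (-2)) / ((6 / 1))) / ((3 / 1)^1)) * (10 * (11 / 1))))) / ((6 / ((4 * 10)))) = -26 / 11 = -2.36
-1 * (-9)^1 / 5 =9 / 5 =1.80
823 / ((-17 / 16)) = -13168 / 17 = -774.59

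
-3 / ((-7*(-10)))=-3 / 70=-0.04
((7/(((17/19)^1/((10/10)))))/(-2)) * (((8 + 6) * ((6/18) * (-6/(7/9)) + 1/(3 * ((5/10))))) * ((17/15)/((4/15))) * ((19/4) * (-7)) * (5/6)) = -442225/36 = -12284.03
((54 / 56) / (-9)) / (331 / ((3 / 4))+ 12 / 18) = -3 / 12376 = -0.00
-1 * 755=-755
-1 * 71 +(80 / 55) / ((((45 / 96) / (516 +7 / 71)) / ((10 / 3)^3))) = 3747751669 / 63261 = 59242.69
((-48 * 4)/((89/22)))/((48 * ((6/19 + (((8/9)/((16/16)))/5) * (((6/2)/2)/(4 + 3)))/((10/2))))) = -438900/31417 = -13.97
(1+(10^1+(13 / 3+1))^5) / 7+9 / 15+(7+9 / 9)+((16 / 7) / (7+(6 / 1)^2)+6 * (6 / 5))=44287889822 / 365715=121099.46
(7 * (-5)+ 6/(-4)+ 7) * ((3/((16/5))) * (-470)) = 207975/16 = 12998.44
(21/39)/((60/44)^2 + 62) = 0.01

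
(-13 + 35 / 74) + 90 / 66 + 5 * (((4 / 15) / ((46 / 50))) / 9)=-5561627 / 505494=-11.00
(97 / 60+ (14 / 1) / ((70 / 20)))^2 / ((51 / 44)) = 1249259 / 45900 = 27.22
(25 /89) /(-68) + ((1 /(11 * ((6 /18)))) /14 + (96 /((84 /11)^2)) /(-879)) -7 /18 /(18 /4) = -5647078201 /77417710524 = -0.07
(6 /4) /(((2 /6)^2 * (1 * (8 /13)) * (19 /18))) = 3159 /152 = 20.78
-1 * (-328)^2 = -107584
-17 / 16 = -1.06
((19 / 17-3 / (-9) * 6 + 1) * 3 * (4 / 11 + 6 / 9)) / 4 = 35 / 11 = 3.18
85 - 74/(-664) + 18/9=28921/332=87.11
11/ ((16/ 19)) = 209/ 16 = 13.06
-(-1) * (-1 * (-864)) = 864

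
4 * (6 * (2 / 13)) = 48 / 13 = 3.69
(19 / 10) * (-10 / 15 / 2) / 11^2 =-19 / 3630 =-0.01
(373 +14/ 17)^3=256653188875/ 4913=52239606.94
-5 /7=-0.71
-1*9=-9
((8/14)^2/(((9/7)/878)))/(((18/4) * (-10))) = -14048/2835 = -4.96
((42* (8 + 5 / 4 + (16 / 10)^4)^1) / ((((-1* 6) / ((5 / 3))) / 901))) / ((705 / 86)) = -10714880309 / 528750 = -20264.55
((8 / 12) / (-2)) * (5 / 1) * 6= -10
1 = 1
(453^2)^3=8641501547944329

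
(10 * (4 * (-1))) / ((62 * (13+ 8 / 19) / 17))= -0.82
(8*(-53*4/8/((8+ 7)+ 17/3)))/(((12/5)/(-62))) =265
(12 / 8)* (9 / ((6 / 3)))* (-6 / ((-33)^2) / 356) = -9 / 86152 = -0.00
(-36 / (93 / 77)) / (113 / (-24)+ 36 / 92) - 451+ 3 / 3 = -32732802 / 73873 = -443.10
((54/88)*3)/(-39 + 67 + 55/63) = 5103/80036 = 0.06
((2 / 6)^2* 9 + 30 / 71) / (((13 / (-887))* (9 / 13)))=-89587 / 639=-140.20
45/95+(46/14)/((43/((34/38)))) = 3100/5719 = 0.54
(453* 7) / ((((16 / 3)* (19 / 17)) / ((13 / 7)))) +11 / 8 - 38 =289205 / 304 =951.33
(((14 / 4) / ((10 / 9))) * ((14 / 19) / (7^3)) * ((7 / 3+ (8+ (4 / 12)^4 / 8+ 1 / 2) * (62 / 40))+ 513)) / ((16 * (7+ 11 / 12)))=6849499 / 242592000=0.03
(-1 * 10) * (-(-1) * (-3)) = 30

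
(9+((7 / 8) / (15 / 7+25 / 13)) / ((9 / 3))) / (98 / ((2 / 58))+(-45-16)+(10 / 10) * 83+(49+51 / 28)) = 0.00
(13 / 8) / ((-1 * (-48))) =13 / 384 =0.03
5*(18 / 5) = 18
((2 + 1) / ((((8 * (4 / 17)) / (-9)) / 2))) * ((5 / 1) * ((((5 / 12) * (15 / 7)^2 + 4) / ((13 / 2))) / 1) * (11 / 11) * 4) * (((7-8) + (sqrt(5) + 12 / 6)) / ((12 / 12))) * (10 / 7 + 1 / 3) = -32805495 * sqrt(5) / 35672-32805495 / 35672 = -2976.03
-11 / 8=-1.38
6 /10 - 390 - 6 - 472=-4337 /5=-867.40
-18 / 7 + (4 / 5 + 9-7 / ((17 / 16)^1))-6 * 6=-21039 / 595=-35.36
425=425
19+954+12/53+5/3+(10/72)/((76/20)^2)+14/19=672008809/688788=975.64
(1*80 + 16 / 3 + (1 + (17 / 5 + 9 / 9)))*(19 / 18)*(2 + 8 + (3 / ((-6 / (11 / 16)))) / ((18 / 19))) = 143543309 / 155520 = 922.99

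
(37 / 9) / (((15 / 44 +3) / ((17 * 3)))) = 27676 / 441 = 62.76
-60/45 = -1.33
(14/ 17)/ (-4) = -0.21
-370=-370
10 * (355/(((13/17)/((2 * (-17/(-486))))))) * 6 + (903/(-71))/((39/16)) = 145294804/74763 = 1943.41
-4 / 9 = -0.44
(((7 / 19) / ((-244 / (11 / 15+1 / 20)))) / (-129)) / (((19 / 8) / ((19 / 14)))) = 47 / 8970660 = 0.00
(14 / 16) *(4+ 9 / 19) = 595 / 152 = 3.91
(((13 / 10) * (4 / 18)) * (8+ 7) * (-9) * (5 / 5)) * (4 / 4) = -39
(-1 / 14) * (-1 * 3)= 3 / 14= 0.21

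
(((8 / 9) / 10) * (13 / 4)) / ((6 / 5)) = 13 / 54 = 0.24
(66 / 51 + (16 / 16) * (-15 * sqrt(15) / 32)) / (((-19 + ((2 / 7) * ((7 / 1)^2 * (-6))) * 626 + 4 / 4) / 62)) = -62 / 40647 + 155 * sqrt(15) / 280544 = 0.00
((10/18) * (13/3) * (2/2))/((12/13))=845/324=2.61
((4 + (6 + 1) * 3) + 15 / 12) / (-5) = -21 / 4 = -5.25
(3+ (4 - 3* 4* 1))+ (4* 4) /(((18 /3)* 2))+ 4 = 1 /3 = 0.33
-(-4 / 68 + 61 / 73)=-964 / 1241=-0.78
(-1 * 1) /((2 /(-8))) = 4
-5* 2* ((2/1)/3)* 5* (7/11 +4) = -1700/11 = -154.55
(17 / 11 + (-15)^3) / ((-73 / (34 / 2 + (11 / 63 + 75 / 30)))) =909.20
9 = 9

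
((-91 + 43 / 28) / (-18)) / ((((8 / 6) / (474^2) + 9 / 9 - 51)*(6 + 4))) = -9380223 / 943639088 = -0.01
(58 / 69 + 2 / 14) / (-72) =-475 / 34776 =-0.01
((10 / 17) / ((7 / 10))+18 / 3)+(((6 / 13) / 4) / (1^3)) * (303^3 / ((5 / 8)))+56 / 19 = 754762860214 / 146965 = 5135664.00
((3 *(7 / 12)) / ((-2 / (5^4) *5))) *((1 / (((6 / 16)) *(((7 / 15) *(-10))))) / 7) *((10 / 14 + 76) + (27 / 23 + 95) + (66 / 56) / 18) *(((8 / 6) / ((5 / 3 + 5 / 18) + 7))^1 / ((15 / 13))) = 199.50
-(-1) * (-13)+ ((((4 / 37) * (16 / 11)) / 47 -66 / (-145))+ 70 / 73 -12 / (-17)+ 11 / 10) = -9.78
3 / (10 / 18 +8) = 0.35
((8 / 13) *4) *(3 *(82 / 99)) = 2624 / 429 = 6.12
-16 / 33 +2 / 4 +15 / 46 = 259 / 759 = 0.34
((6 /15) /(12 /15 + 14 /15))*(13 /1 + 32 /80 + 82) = 1431 /65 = 22.02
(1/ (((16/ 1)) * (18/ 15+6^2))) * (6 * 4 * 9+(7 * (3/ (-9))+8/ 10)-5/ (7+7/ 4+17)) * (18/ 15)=331051/ 766320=0.43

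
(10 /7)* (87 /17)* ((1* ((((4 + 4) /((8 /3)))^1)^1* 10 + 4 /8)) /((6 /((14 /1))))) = 8845 /17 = 520.29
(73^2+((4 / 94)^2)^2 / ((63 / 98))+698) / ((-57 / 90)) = -2646885367070 / 278141817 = -9516.32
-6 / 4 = -3 / 2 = -1.50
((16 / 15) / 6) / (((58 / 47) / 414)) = 8648 / 145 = 59.64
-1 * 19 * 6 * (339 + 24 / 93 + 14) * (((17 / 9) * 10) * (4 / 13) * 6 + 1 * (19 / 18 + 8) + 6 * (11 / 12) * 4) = -3209880463 / 1209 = -2654987.98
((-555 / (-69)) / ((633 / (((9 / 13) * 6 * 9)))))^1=29970 / 63089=0.48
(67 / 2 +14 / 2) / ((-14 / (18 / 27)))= -27 / 14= -1.93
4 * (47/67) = 2.81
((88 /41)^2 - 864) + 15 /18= -8659435 /10086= -858.56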